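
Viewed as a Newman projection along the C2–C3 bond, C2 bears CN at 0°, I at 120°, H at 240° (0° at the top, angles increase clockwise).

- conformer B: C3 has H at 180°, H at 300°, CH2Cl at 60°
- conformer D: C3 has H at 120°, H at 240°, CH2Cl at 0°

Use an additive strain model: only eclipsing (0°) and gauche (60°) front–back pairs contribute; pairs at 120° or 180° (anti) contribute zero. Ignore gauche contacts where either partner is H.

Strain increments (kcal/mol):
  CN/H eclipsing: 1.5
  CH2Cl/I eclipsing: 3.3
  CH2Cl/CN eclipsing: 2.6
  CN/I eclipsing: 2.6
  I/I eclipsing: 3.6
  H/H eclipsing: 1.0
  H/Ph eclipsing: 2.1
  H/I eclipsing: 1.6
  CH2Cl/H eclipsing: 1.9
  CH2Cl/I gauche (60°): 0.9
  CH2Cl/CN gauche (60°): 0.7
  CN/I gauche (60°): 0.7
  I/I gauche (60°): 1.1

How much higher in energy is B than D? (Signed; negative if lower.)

B (staggered): CN–CH2Cl gauche, I–CH2Cl gauche; 0.7 + 0.9 = 1.6 kcal/mol.
D (eclipsed): CN–CH2Cl eclipsed, I–H eclipsed, H–H eclipsed; 2.6 + 1.6 + 1.0 = 5.2 kcal/mol.
E(B) − E(D) = 1.6 − 5.2 = -3.6 kcal/mol.

-3.6 kcal/mol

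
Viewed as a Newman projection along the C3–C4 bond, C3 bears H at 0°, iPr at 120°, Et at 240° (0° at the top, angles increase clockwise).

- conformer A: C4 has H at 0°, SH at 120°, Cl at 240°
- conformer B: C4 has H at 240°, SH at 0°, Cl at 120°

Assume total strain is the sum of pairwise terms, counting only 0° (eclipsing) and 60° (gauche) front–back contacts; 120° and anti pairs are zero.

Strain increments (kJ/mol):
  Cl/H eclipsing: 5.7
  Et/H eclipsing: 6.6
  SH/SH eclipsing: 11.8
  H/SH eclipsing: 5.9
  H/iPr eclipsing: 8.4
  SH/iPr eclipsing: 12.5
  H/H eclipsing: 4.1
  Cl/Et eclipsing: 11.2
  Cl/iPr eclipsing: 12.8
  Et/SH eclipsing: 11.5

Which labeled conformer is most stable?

A (eclipsed): H(0°)/H(0°) eclipsed 4.1; iPr(120°)/SH(120°) eclipsed 12.5; Et(240°)/Cl(240°) eclipsed 11.2 → 27.8 kJ/mol.
B (eclipsed): H(0°)/SH(0°) eclipsed 5.9; iPr(120°)/Cl(120°) eclipsed 12.8; Et(240°)/H(240°) eclipsed 6.6 → 25.3 kJ/mol.
B has the lowest total (25.3 kJ/mol).

B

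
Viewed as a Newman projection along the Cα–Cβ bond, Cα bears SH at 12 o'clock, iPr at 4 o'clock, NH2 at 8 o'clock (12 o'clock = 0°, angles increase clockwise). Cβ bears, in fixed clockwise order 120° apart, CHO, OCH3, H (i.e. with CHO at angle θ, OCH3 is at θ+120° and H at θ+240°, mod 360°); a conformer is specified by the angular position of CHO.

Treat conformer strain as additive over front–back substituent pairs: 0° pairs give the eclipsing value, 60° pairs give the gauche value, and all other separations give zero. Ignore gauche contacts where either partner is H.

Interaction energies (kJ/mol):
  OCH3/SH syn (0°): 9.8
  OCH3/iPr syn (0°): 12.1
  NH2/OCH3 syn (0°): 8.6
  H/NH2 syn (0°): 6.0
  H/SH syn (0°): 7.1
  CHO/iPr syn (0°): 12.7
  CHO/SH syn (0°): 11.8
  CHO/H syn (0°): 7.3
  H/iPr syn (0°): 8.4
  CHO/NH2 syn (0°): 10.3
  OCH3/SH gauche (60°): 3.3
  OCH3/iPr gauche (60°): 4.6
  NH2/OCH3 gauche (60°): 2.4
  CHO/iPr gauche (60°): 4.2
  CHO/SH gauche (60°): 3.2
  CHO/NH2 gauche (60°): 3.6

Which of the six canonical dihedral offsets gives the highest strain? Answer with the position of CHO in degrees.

0°

CHO at 0° is eclipsed. SH at 0° is eclipsed with CHO at 0° (11.8); iPr at 120° is eclipsed with OCH3 at 120° (12.1); NH2 at 240° is eclipsed with H at 240° (6.0). Total 29.9 kJ/mol.
CHO at 60° is staggered. SH at 0° is gauche with CHO at 60° (3.2); iPr at 120° is gauche with CHO at 60° (4.2); iPr at 120° is gauche with OCH3 at 180° (4.6); NH2 at 240° is gauche with OCH3 at 180° (2.4). Total 14.4 kJ/mol.
CHO at 120° is eclipsed. SH at 0° is eclipsed with H at 0° (7.1); iPr at 120° is eclipsed with CHO at 120° (12.7); NH2 at 240° is eclipsed with OCH3 at 240° (8.6). Total 28.4 kJ/mol.
CHO at 180° is staggered. SH at 0° is gauche with OCH3 at 300° (3.3); iPr at 120° is gauche with CHO at 180° (4.2); NH2 at 240° is gauche with CHO at 180° (3.6); NH2 at 240° is gauche with OCH3 at 300° (2.4). Total 13.5 kJ/mol.
CHO at 240° is eclipsed. SH at 0° is eclipsed with OCH3 at 0° (9.8); iPr at 120° is eclipsed with H at 120° (8.4); NH2 at 240° is eclipsed with CHO at 240° (10.3). Total 28.5 kJ/mol.
CHO at 300° is staggered. SH at 0° is gauche with CHO at 300° (3.2); SH at 0° is gauche with OCH3 at 60° (3.3); iPr at 120° is gauche with OCH3 at 60° (4.6); NH2 at 240° is gauche with CHO at 300° (3.6). Total 14.7 kJ/mol.
The maximum (29.9 kJ/mol) occurs with CHO at 0°.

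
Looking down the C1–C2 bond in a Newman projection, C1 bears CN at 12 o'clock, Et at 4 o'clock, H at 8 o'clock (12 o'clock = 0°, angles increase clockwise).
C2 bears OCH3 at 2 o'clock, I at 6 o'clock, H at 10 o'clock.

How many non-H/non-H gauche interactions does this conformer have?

Non-H gauche pairs: CN(0°)/OCH3(60°); Et(120°)/OCH3(60°); Et(120°)/I(180°) — 3 interactions.

3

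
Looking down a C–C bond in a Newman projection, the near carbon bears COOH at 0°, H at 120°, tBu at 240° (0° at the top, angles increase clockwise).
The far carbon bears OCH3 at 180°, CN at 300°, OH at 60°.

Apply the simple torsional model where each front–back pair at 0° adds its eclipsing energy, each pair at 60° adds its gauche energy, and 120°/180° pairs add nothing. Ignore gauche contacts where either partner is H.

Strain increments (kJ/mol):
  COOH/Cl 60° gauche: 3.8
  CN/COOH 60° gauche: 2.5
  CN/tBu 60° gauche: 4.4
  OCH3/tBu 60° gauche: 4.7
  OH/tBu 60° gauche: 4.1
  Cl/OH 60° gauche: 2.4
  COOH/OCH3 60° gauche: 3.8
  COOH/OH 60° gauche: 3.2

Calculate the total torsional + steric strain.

14.8 kJ/mol

This conformer (staggered): COOH–CN gauche, COOH–OH gauche, tBu–OCH3 gauche, tBu–CN gauche; 2.5 + 3.2 + 4.7 + 4.4 = 14.8 kJ/mol.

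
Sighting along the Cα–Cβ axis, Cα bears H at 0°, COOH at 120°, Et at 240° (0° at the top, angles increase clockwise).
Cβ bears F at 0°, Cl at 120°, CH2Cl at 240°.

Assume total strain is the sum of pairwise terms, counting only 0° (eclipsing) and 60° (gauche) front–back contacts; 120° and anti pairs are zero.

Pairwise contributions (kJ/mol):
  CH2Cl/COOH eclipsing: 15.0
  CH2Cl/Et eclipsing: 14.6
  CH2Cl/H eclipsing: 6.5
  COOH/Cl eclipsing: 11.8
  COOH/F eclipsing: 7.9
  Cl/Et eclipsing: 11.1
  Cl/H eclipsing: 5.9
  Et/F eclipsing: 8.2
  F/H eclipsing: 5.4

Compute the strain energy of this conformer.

This conformer is eclipsed. H at 0° is eclipsed with F at 0° (5.4); COOH at 120° is eclipsed with Cl at 120° (11.8); Et at 240° is eclipsed with CH2Cl at 240° (14.6). Total 31.8 kJ/mol.

31.8 kJ/mol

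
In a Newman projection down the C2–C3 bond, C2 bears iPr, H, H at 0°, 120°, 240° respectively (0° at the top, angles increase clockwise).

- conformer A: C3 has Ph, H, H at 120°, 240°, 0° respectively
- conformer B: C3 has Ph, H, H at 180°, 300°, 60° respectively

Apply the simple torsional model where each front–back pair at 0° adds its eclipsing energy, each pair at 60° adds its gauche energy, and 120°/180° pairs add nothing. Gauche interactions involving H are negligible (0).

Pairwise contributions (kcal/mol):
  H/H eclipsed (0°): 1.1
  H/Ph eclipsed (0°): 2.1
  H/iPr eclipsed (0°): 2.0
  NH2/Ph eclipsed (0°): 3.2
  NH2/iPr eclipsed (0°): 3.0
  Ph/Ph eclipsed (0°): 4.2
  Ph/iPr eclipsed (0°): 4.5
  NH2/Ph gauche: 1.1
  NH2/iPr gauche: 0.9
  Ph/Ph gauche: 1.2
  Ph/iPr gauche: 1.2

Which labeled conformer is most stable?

B

A (eclipsed): iPr(0°)/H(0°) eclipsed 2.0; H(120°)/Ph(120°) eclipsed 2.1; H(240°)/H(240°) eclipsed 1.1 → 5.2 kcal/mol.
B (staggered): no non-H gauche contacts → 0.0 kcal/mol.
B has the lowest total (0.0 kcal/mol).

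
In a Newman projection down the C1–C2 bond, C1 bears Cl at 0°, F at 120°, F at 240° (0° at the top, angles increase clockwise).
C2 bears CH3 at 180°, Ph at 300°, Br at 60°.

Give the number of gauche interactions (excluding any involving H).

Non-H gauche pairs: Cl(0°)/Ph(300°); Cl(0°)/Br(60°); F(120°)/CH3(180°); F(120°)/Br(60°); F(240°)/CH3(180°); F(240°)/Ph(300°) — 6 interactions.

6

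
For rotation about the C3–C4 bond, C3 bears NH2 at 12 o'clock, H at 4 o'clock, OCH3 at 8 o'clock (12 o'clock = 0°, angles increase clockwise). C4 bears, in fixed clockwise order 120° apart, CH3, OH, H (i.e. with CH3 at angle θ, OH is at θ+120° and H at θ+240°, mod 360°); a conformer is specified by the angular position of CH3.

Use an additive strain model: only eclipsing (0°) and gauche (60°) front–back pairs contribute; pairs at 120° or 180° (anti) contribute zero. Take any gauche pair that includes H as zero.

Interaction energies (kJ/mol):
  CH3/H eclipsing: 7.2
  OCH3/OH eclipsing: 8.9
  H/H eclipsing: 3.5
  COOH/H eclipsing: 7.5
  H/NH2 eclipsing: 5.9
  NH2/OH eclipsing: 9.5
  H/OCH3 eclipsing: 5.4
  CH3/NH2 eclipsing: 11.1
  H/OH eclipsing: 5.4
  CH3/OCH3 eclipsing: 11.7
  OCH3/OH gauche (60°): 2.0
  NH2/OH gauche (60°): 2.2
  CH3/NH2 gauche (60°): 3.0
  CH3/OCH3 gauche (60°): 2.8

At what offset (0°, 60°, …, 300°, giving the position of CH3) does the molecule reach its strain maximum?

CH3 at 0° (eclipsed): NH2–CH3 eclipsed, H–OH eclipsed, OCH3–H eclipsed; 11.1 + 5.4 + 5.4 = 21.9 kJ/mol.
CH3 at 60° (staggered): NH2–CH3 gauche, OCH3–OH gauche; 3.0 + 2.0 = 5.0 kJ/mol.
CH3 at 120° (eclipsed): NH2–H eclipsed, H–CH3 eclipsed, OCH3–OH eclipsed; 5.9 + 7.2 + 8.9 = 22.0 kJ/mol.
CH3 at 180° (staggered): NH2–OH gauche, OCH3–CH3 gauche, OCH3–OH gauche; 2.2 + 2.8 + 2.0 = 7.0 kJ/mol.
CH3 at 240° (eclipsed): NH2–OH eclipsed, H–H eclipsed, OCH3–CH3 eclipsed; 9.5 + 3.5 + 11.7 = 24.7 kJ/mol.
CH3 at 300° (staggered): NH2–CH3 gauche, NH2–OH gauche, OCH3–CH3 gauche; 3.0 + 2.2 + 2.8 = 8.0 kJ/mol.
The maximum (24.7 kJ/mol) occurs with CH3 at 240°.

240°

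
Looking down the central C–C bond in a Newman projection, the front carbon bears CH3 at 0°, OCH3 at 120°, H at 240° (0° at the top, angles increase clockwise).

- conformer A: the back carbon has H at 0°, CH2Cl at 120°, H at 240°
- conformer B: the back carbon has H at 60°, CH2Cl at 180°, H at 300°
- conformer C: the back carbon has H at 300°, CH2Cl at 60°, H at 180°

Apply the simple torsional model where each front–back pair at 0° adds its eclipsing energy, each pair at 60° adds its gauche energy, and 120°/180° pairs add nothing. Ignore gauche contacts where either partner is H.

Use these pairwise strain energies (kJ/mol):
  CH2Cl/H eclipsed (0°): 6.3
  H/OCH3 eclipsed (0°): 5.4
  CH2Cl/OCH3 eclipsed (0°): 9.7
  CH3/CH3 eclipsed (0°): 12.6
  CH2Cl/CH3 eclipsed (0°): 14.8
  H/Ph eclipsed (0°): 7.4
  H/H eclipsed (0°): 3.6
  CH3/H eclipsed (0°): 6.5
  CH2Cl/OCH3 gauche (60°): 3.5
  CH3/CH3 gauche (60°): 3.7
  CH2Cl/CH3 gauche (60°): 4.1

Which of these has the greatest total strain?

A (eclipsed): CH3–H eclipsed, OCH3–CH2Cl eclipsed, H–H eclipsed; 6.5 + 9.7 + 3.6 = 19.8 kJ/mol.
B (staggered): OCH3–CH2Cl gauche; 3.5 = 3.5 kJ/mol.
C (staggered): CH3–CH2Cl gauche, OCH3–CH2Cl gauche; 4.1 + 3.5 = 7.6 kJ/mol.
A has the highest total (19.8 kJ/mol).

A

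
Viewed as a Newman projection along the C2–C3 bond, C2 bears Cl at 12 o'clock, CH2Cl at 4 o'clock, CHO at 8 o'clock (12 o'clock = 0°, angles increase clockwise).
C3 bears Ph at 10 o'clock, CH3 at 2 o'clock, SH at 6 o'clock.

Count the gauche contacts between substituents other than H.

6

Non-H gauche pairs: Cl(0°)/Ph(300°); Cl(0°)/CH3(60°); CH2Cl(120°)/CH3(60°); CH2Cl(120°)/SH(180°); CHO(240°)/Ph(300°); CHO(240°)/SH(180°) — 6 interactions.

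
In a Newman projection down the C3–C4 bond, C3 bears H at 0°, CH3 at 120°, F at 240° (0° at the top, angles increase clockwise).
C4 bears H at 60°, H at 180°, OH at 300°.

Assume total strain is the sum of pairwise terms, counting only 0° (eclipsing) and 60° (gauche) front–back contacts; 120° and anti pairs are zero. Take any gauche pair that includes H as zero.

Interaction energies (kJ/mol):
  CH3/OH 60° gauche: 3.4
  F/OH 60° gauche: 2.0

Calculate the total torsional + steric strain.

2.0 kJ/mol

This conformer is staggered. F at 240° is gauche with OH at 300° (2.0). Total 2.0 kJ/mol.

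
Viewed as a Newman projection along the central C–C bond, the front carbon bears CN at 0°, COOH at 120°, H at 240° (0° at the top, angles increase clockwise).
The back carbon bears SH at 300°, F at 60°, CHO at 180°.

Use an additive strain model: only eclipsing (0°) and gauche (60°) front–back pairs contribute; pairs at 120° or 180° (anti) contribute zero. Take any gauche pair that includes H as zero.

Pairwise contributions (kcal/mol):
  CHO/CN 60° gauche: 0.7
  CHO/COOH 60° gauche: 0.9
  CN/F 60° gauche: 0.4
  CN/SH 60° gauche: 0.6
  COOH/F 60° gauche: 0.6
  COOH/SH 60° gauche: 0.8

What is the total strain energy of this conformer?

2.5 kcal/mol

This conformer is staggered. CN at 0° is gauche with SH at 300° (0.6); CN at 0° is gauche with F at 60° (0.4); COOH at 120° is gauche with F at 60° (0.6); COOH at 120° is gauche with CHO at 180° (0.9). Total 2.5 kcal/mol.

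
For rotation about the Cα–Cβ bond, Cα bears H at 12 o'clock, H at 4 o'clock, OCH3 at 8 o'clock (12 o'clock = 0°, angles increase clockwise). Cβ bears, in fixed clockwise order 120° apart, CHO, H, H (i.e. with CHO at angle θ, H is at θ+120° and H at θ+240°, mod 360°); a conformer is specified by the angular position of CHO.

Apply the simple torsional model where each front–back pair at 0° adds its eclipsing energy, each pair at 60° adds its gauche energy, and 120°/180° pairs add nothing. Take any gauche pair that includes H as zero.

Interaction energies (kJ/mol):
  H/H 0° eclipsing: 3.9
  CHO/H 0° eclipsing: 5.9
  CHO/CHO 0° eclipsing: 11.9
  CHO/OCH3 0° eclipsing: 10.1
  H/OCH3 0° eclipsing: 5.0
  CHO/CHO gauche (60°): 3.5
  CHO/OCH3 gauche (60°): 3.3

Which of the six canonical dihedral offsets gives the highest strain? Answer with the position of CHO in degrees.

CHO at 0° is eclipsed. H at 0° is eclipsed with CHO at 0° (5.9); H at 120° is eclipsed with H at 120° (3.9); OCH3 at 240° is eclipsed with H at 240° (5.0). Total 14.8 kJ/mol.
CHO at 60° (staggered): no non-H gauche contacts → 0.0 kJ/mol.
CHO at 120° is eclipsed. H at 0° is eclipsed with H at 0° (3.9); H at 120° is eclipsed with CHO at 120° (5.9); OCH3 at 240° is eclipsed with H at 240° (5.0). Total 14.8 kJ/mol.
CHO at 180° is staggered. OCH3 at 240° is gauche with CHO at 180° (3.3). Total 3.3 kJ/mol.
CHO at 240° is eclipsed. H at 0° is eclipsed with H at 0° (3.9); H at 120° is eclipsed with H at 120° (3.9); OCH3 at 240° is eclipsed with CHO at 240° (10.1). Total 17.9 kJ/mol.
CHO at 300° is staggered. OCH3 at 240° is gauche with CHO at 300° (3.3). Total 3.3 kJ/mol.
The maximum (17.9 kJ/mol) occurs with CHO at 240°.

240°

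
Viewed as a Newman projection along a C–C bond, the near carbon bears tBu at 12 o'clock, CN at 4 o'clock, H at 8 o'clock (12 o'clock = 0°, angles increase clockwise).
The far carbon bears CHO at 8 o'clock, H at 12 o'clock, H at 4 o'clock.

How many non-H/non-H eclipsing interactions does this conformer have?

Every eclipsing pair involves H, so the count is 0.

0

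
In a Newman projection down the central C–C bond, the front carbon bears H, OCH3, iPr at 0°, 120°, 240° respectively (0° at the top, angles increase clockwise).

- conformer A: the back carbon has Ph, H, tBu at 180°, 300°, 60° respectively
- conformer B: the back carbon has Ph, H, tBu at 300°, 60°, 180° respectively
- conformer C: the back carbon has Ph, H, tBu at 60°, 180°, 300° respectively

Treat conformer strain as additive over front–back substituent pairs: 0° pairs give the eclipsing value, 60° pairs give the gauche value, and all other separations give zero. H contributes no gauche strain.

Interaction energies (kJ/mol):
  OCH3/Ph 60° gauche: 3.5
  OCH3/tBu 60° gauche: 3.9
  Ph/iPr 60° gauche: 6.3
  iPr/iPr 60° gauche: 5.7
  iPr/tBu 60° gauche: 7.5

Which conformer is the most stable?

C

A is staggered. OCH3 at 120° is gauche with Ph at 180° (3.5); OCH3 at 120° is gauche with tBu at 60° (3.9); iPr at 240° is gauche with Ph at 180° (6.3). Total 13.7 kJ/mol.
B is staggered. OCH3 at 120° is gauche with tBu at 180° (3.9); iPr at 240° is gauche with Ph at 300° (6.3); iPr at 240° is gauche with tBu at 180° (7.5). Total 17.7 kJ/mol.
C is staggered. OCH3 at 120° is gauche with Ph at 60° (3.5); iPr at 240° is gauche with tBu at 300° (7.5). Total 11.0 kJ/mol.
C has the lowest total (11.0 kJ/mol).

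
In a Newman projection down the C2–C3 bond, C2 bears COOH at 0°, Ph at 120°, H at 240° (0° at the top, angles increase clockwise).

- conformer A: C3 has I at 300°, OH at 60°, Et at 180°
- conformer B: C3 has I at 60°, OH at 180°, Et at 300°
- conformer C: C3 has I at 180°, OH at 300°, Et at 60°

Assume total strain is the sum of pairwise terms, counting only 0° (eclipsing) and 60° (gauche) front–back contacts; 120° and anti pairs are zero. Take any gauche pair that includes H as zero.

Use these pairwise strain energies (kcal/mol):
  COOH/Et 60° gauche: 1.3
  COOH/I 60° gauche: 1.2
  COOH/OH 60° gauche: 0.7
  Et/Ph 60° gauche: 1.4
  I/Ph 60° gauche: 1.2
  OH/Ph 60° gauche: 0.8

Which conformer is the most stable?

A (staggered): COOH–I gauche, COOH–OH gauche, Ph–OH gauche, Ph–Et gauche; 1.2 + 0.7 + 0.8 + 1.4 = 4.1 kcal/mol.
B (staggered): COOH–I gauche, COOH–Et gauche, Ph–I gauche, Ph–OH gauche; 1.2 + 1.3 + 1.2 + 0.8 = 4.5 kcal/mol.
C (staggered): COOH–OH gauche, COOH–Et gauche, Ph–I gauche, Ph–Et gauche; 0.7 + 1.3 + 1.2 + 1.4 = 4.6 kcal/mol.
A has the lowest total (4.1 kcal/mol).

A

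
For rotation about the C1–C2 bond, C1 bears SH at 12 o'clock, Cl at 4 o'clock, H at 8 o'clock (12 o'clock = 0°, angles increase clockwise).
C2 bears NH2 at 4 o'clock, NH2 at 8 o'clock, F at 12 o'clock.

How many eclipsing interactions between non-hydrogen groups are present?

Non-H eclipsing pairs: SH(0°)/F(0°); Cl(120°)/NH2(120°) — 2 interactions.

2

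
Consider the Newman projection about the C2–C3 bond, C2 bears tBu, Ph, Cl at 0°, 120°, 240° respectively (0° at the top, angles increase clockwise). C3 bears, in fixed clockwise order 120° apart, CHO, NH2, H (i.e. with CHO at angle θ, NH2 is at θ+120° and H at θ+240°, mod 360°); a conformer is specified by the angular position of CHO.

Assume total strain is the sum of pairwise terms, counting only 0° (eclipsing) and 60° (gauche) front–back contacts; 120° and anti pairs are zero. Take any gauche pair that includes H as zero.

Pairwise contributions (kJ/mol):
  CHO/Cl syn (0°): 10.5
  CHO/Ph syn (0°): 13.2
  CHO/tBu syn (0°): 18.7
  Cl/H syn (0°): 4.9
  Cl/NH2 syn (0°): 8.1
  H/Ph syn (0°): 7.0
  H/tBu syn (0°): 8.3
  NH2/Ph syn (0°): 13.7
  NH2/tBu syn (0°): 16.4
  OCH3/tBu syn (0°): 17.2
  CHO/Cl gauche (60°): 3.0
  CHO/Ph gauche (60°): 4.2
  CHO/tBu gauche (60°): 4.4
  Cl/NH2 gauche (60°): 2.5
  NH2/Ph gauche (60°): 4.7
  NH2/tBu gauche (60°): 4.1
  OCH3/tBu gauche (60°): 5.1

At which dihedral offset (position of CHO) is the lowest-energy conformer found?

180°

CHO at 0° (eclipsed): tBu(0°)/CHO(0°) eclipsed 18.7; Ph(120°)/NH2(120°) eclipsed 13.7; Cl(240°)/H(240°) eclipsed 4.9 → 37.3 kJ/mol.
CHO at 60° (staggered): tBu(0°)/CHO(60°) gauche 4.4; Ph(120°)/CHO(60°) gauche 4.2; Ph(120°)/NH2(180°) gauche 4.7; Cl(240°)/NH2(180°) gauche 2.5 → 15.8 kJ/mol.
CHO at 120° (eclipsed): tBu(0°)/H(0°) eclipsed 8.3; Ph(120°)/CHO(120°) eclipsed 13.2; Cl(240°)/NH2(240°) eclipsed 8.1 → 29.6 kJ/mol.
CHO at 180° (staggered): tBu(0°)/NH2(300°) gauche 4.1; Ph(120°)/CHO(180°) gauche 4.2; Cl(240°)/CHO(180°) gauche 3.0; Cl(240°)/NH2(300°) gauche 2.5 → 13.8 kJ/mol.
CHO at 240° (eclipsed): tBu(0°)/NH2(0°) eclipsed 16.4; Ph(120°)/H(120°) eclipsed 7.0; Cl(240°)/CHO(240°) eclipsed 10.5 → 33.9 kJ/mol.
CHO at 300° (staggered): tBu(0°)/CHO(300°) gauche 4.4; tBu(0°)/NH2(60°) gauche 4.1; Ph(120°)/NH2(60°) gauche 4.7; Cl(240°)/CHO(300°) gauche 3.0 → 16.2 kJ/mol.
The minimum (13.8 kJ/mol) occurs with CHO at 180°.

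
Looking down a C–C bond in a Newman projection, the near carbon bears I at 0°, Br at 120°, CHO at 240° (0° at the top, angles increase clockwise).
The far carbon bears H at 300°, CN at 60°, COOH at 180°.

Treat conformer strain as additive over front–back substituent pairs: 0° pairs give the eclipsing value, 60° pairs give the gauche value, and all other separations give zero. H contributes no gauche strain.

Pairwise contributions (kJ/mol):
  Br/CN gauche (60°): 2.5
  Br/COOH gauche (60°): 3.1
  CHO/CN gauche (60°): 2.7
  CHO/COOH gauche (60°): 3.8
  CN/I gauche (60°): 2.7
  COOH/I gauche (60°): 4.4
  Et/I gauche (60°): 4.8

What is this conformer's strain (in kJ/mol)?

12.1 kJ/mol

This conformer is staggered. I at 0° is gauche with CN at 60° (2.7); Br at 120° is gauche with CN at 60° (2.5); Br at 120° is gauche with COOH at 180° (3.1); CHO at 240° is gauche with COOH at 180° (3.8). Total 12.1 kJ/mol.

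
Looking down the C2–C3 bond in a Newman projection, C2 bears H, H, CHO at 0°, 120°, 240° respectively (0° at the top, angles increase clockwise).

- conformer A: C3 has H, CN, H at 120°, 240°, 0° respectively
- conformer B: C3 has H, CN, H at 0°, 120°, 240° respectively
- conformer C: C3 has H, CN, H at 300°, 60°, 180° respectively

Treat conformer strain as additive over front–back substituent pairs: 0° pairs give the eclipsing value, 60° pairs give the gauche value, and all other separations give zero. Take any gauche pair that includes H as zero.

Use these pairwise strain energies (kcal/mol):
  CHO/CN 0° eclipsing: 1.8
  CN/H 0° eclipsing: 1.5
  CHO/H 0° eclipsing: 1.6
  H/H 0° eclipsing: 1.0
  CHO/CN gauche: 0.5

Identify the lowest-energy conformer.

C

A (eclipsed): H(0°)/H(0°) eclipsed 1.0; H(120°)/H(120°) eclipsed 1.0; CHO(240°)/CN(240°) eclipsed 1.8 → 3.8 kcal/mol.
B (eclipsed): H(0°)/H(0°) eclipsed 1.0; H(120°)/CN(120°) eclipsed 1.5; CHO(240°)/H(240°) eclipsed 1.6 → 4.1 kcal/mol.
C (staggered): no non-H gauche contacts → 0.0 kcal/mol.
C has the lowest total (0.0 kcal/mol).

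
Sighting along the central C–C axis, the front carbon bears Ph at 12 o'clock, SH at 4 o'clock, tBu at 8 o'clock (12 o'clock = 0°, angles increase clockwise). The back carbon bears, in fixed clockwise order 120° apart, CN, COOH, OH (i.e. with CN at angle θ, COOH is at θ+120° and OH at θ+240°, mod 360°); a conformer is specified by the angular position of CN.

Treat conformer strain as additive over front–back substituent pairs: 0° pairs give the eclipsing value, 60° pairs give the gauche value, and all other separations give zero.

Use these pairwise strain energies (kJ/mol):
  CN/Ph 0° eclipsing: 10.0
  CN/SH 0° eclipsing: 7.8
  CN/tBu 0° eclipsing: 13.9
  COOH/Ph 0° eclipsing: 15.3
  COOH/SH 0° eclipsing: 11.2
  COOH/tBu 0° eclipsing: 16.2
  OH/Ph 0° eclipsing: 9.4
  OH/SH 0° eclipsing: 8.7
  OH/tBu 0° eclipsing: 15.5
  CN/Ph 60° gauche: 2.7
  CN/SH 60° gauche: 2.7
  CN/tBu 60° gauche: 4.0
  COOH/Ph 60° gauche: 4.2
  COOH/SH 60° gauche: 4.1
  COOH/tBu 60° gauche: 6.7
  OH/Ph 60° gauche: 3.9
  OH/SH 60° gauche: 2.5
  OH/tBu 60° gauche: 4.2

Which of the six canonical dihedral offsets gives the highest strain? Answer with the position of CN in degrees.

CN at 0° (eclipsed): Ph–CN eclipsed, SH–COOH eclipsed, tBu–OH eclipsed; 10.0 + 11.2 + 15.5 = 36.7 kJ/mol.
CN at 60° (staggered): Ph–CN gauche, Ph–OH gauche, SH–CN gauche, SH–COOH gauche, tBu–COOH gauche, tBu–OH gauche; 2.7 + 3.9 + 2.7 + 4.1 + 6.7 + 4.2 = 24.3 kJ/mol.
CN at 120° (eclipsed): Ph–OH eclipsed, SH–CN eclipsed, tBu–COOH eclipsed; 9.4 + 7.8 + 16.2 = 33.4 kJ/mol.
CN at 180° (staggered): Ph–COOH gauche, Ph–OH gauche, SH–CN gauche, SH–OH gauche, tBu–CN gauche, tBu–COOH gauche; 4.2 + 3.9 + 2.7 + 2.5 + 4.0 + 6.7 = 24.0 kJ/mol.
CN at 240° (eclipsed): Ph–COOH eclipsed, SH–OH eclipsed, tBu–CN eclipsed; 15.3 + 8.7 + 13.9 = 37.9 kJ/mol.
CN at 300° (staggered): Ph–CN gauche, Ph–COOH gauche, SH–COOH gauche, SH–OH gauche, tBu–CN gauche, tBu–OH gauche; 2.7 + 4.2 + 4.1 + 2.5 + 4.0 + 4.2 = 21.7 kJ/mol.
The maximum (37.9 kJ/mol) occurs with CN at 240°.

240°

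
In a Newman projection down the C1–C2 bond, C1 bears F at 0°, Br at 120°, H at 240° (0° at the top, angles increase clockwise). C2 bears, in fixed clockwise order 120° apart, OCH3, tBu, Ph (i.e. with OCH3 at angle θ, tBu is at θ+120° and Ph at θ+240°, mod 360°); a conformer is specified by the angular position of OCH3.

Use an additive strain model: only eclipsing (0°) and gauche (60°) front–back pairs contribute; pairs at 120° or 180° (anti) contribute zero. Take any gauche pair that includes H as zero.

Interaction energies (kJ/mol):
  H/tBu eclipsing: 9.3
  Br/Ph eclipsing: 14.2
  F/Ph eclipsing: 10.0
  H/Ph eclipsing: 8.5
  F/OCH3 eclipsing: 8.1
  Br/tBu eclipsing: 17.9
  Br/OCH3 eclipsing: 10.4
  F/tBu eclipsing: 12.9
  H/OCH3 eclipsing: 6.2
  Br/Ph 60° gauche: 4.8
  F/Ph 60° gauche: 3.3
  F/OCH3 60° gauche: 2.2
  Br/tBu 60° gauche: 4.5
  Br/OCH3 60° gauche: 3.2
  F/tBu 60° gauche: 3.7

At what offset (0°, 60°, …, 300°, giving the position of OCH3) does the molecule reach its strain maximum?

0°

OCH3 at 0° (eclipsed): F–OCH3 eclipsed, Br–tBu eclipsed, H–Ph eclipsed; 8.1 + 17.9 + 8.5 = 34.5 kJ/mol.
OCH3 at 60° (staggered): F–OCH3 gauche, F–Ph gauche, Br–OCH3 gauche, Br–tBu gauche; 2.2 + 3.3 + 3.2 + 4.5 = 13.2 kJ/mol.
OCH3 at 120° (eclipsed): F–Ph eclipsed, Br–OCH3 eclipsed, H–tBu eclipsed; 10.0 + 10.4 + 9.3 = 29.7 kJ/mol.
OCH3 at 180° (staggered): F–tBu gauche, F–Ph gauche, Br–OCH3 gauche, Br–Ph gauche; 3.7 + 3.3 + 3.2 + 4.8 = 15.0 kJ/mol.
OCH3 at 240° (eclipsed): F–tBu eclipsed, Br–Ph eclipsed, H–OCH3 eclipsed; 12.9 + 14.2 + 6.2 = 33.3 kJ/mol.
OCH3 at 300° (staggered): F–OCH3 gauche, F–tBu gauche, Br–tBu gauche, Br–Ph gauche; 2.2 + 3.7 + 4.5 + 4.8 = 15.2 kJ/mol.
The maximum (34.5 kJ/mol) occurs with OCH3 at 0°.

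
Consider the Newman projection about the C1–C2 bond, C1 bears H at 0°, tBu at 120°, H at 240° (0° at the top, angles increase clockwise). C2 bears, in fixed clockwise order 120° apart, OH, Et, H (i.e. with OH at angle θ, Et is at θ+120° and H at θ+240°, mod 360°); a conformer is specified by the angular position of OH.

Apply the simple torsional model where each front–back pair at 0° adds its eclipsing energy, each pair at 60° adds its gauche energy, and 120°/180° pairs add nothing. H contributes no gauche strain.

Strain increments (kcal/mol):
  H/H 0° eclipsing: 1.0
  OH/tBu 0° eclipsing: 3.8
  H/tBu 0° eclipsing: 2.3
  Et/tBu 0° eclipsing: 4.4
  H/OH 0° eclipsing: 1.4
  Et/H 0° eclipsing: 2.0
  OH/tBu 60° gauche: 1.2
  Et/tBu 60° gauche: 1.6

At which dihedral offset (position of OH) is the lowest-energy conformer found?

OH at 0° (eclipsed): H–OH eclipsed, tBu–Et eclipsed, H–H eclipsed; 1.4 + 4.4 + 1.0 = 6.8 kcal/mol.
OH at 60° (staggered): tBu–OH gauche, tBu–Et gauche; 1.2 + 1.6 = 2.8 kcal/mol.
OH at 120° (eclipsed): H–H eclipsed, tBu–OH eclipsed, H–Et eclipsed; 1.0 + 3.8 + 2.0 = 6.8 kcal/mol.
OH at 180° (staggered): tBu–OH gauche; 1.2 = 1.2 kcal/mol.
OH at 240° (eclipsed): H–Et eclipsed, tBu–H eclipsed, H–OH eclipsed; 2.0 + 2.3 + 1.4 = 5.7 kcal/mol.
OH at 300° (staggered): tBu–Et gauche; 1.6 = 1.6 kcal/mol.
The minimum (1.2 kcal/mol) occurs with OH at 180°.

180°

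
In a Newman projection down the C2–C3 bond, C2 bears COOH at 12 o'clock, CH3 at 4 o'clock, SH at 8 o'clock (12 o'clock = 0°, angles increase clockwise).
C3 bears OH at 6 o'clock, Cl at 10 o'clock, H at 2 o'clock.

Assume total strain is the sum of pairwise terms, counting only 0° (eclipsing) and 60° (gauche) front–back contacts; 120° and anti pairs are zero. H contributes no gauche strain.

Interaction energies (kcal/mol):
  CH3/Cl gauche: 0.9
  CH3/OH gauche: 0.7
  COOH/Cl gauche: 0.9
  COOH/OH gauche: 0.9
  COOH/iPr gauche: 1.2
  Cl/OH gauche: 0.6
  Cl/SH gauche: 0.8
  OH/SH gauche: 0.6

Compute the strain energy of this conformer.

3.0 kcal/mol

This conformer (staggered): COOH–Cl gauche, CH3–OH gauche, SH–OH gauche, SH–Cl gauche; 0.9 + 0.7 + 0.6 + 0.8 = 3.0 kcal/mol.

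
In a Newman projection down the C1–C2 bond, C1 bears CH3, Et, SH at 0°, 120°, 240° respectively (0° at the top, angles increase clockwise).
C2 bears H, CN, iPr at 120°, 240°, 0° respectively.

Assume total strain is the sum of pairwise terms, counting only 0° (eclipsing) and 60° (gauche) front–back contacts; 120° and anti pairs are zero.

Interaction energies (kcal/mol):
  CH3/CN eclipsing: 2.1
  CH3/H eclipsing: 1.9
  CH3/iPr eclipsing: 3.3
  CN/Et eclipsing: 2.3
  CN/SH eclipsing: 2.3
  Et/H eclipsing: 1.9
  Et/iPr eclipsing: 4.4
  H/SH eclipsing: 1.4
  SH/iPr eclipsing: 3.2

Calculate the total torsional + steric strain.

7.5 kcal/mol

This conformer (eclipsed): CH3(0°)/iPr(0°) eclipsed 3.3; Et(120°)/H(120°) eclipsed 1.9; SH(240°)/CN(240°) eclipsed 2.3 → 7.5 kcal/mol.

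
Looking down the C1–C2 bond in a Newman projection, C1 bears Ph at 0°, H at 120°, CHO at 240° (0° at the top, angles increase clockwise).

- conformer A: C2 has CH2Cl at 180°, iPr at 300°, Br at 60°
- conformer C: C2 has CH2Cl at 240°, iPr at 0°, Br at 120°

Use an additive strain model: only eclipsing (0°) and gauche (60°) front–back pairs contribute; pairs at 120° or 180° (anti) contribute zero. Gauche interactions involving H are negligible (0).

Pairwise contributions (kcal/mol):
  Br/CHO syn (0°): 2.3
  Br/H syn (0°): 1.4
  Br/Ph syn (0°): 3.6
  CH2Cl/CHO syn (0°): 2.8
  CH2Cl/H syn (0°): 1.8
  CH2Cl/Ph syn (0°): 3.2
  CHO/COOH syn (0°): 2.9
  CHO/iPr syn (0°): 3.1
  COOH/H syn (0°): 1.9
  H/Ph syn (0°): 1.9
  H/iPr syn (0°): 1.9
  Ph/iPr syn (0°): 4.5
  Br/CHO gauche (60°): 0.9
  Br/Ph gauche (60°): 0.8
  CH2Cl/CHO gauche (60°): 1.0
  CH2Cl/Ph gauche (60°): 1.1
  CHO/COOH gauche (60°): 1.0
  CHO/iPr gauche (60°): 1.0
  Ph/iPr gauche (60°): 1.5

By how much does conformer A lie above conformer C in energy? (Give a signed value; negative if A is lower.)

A (staggered): Ph(0°)/iPr(300°) gauche 1.5; Ph(0°)/Br(60°) gauche 0.8; CHO(240°)/CH2Cl(180°) gauche 1.0; CHO(240°)/iPr(300°) gauche 1.0 → 4.3 kcal/mol.
C (eclipsed): Ph(0°)/iPr(0°) eclipsed 4.5; H(120°)/Br(120°) eclipsed 1.4; CHO(240°)/CH2Cl(240°) eclipsed 2.8 → 8.7 kcal/mol.
E(A) − E(C) = 4.3 − 8.7 = -4.4 kcal/mol.

-4.4 kcal/mol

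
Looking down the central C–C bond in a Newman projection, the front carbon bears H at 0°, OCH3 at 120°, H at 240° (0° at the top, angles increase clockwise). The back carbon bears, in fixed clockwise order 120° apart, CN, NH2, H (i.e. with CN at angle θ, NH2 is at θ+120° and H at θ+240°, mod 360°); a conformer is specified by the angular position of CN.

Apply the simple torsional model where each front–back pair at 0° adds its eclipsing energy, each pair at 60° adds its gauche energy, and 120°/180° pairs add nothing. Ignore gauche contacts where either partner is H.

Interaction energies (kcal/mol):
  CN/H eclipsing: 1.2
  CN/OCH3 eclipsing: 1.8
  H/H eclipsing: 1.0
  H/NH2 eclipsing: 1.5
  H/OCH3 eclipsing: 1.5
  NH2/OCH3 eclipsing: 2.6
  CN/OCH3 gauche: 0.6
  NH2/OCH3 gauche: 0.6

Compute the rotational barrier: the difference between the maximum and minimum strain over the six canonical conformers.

4.2 kcal/mol

CN at 0° (eclipsed): H(0°)/CN(0°) eclipsed 1.2; OCH3(120°)/NH2(120°) eclipsed 2.6; H(240°)/H(240°) eclipsed 1.0 → 4.8 kcal/mol.
CN at 60° (staggered): OCH3(120°)/CN(60°) gauche 0.6; OCH3(120°)/NH2(180°) gauche 0.6 → 1.2 kcal/mol.
CN at 120° (eclipsed): H(0°)/H(0°) eclipsed 1.0; OCH3(120°)/CN(120°) eclipsed 1.8; H(240°)/NH2(240°) eclipsed 1.5 → 4.3 kcal/mol.
CN at 180° (staggered): OCH3(120°)/CN(180°) gauche 0.6 → 0.6 kcal/mol.
CN at 240° (eclipsed): H(0°)/NH2(0°) eclipsed 1.5; OCH3(120°)/H(120°) eclipsed 1.5; H(240°)/CN(240°) eclipsed 1.2 → 4.2 kcal/mol.
CN at 300° (staggered): OCH3(120°)/NH2(60°) gauche 0.6 → 0.6 kcal/mol.
Max at 0° (4.8 kcal/mol), min at 180° (0.6 kcal/mol); barrier = 4.2 kcal/mol.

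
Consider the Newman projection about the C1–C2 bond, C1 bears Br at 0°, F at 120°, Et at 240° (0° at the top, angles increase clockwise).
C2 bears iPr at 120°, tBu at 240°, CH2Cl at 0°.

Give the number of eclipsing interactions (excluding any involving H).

3

Non-H eclipsing pairs: Br(0°)/CH2Cl(0°); F(120°)/iPr(120°); Et(240°)/tBu(240°) — 3 interactions.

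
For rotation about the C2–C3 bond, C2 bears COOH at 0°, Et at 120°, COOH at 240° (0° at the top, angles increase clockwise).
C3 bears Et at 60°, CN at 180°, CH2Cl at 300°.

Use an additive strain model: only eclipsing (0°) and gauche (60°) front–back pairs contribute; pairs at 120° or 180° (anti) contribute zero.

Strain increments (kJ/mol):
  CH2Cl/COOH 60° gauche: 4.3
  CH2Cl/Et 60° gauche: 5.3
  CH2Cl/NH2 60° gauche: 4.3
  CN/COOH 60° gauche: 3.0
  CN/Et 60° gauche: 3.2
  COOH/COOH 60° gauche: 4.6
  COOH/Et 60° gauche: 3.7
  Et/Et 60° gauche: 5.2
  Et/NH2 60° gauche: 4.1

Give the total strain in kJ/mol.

This conformer (staggered): COOH–Et gauche, COOH–CH2Cl gauche, Et–Et gauche, Et–CN gauche, COOH–CN gauche, COOH–CH2Cl gauche; 3.7 + 4.3 + 5.2 + 3.2 + 3.0 + 4.3 = 23.7 kJ/mol.

23.7 kJ/mol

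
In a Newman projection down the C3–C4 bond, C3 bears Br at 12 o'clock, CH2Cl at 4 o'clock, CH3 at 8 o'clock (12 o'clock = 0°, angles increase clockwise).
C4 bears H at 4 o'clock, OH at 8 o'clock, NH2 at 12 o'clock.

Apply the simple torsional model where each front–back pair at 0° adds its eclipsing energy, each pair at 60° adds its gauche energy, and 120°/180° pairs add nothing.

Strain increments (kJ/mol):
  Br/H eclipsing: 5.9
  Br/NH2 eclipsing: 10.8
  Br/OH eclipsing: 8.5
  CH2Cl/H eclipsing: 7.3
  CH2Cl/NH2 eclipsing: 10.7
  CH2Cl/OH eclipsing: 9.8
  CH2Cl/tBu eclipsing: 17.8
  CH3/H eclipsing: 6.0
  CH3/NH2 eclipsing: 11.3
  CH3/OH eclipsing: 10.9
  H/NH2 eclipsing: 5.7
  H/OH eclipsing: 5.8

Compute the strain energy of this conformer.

29.0 kJ/mol

This conformer (eclipsed): Br(0°)/NH2(0°) eclipsed 10.8; CH2Cl(120°)/H(120°) eclipsed 7.3; CH3(240°)/OH(240°) eclipsed 10.9 → 29.0 kJ/mol.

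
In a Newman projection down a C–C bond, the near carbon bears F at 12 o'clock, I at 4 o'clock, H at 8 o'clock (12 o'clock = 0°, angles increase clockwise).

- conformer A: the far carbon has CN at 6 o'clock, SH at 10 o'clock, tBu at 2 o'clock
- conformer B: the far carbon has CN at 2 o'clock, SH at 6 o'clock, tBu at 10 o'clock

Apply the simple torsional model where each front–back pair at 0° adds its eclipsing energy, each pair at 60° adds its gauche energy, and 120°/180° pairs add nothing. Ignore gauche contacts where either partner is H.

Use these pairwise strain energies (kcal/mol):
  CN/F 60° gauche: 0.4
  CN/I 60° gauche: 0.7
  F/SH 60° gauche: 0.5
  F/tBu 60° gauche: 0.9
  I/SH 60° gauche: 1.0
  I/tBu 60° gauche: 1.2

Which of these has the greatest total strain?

A (staggered): F–SH gauche, F–tBu gauche, I–CN gauche, I–tBu gauche; 0.5 + 0.9 + 0.7 + 1.2 = 3.3 kcal/mol.
B (staggered): F–CN gauche, F–tBu gauche, I–CN gauche, I–SH gauche; 0.4 + 0.9 + 0.7 + 1.0 = 3.0 kcal/mol.
A has the highest total (3.3 kcal/mol).

A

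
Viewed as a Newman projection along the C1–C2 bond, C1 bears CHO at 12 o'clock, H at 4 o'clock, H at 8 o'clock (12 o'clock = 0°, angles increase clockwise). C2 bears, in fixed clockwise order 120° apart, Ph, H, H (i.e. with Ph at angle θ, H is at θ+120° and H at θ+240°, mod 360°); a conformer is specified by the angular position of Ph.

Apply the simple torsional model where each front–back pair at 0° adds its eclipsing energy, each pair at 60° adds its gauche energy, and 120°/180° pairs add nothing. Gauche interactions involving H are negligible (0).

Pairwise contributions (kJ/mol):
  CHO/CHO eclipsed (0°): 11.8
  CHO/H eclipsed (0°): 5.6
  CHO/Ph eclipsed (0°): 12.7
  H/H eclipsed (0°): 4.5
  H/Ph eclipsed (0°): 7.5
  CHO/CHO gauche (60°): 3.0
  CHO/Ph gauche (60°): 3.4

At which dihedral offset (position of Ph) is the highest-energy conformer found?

Ph at 0° is eclipsed. CHO at 0° is eclipsed with Ph at 0° (12.7); H at 120° is eclipsed with H at 120° (4.5); H at 240° is eclipsed with H at 240° (4.5). Total 21.7 kJ/mol.
Ph at 60° is staggered. CHO at 0° is gauche with Ph at 60° (3.4). Total 3.4 kJ/mol.
Ph at 120° is eclipsed. CHO at 0° is eclipsed with H at 0° (5.6); H at 120° is eclipsed with Ph at 120° (7.5); H at 240° is eclipsed with H at 240° (4.5). Total 17.6 kJ/mol.
Ph at 180° (staggered): no non-H gauche contacts → 0.0 kJ/mol.
Ph at 240° is eclipsed. CHO at 0° is eclipsed with H at 0° (5.6); H at 120° is eclipsed with H at 120° (4.5); H at 240° is eclipsed with Ph at 240° (7.5). Total 17.6 kJ/mol.
Ph at 300° is staggered. CHO at 0° is gauche with Ph at 300° (3.4). Total 3.4 kJ/mol.
The maximum (21.7 kJ/mol) occurs with Ph at 0°.

0°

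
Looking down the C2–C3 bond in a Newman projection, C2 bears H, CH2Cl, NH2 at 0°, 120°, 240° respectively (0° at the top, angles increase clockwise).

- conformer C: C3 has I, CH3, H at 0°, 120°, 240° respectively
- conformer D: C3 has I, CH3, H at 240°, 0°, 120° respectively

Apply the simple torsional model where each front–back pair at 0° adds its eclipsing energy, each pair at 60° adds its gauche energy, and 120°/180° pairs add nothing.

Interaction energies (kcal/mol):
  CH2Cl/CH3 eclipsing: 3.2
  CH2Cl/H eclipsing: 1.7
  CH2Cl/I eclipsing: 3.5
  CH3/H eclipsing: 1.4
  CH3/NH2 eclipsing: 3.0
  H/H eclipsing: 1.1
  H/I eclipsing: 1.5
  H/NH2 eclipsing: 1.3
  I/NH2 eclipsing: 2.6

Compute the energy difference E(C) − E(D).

+0.3 kcal/mol

C (eclipsed): H–I eclipsed, CH2Cl–CH3 eclipsed, NH2–H eclipsed; 1.5 + 3.2 + 1.3 = 6.0 kcal/mol.
D (eclipsed): H–CH3 eclipsed, CH2Cl–H eclipsed, NH2–I eclipsed; 1.4 + 1.7 + 2.6 = 5.7 kcal/mol.
E(C) − E(D) = 6.0 − 5.7 = +0.3 kcal/mol.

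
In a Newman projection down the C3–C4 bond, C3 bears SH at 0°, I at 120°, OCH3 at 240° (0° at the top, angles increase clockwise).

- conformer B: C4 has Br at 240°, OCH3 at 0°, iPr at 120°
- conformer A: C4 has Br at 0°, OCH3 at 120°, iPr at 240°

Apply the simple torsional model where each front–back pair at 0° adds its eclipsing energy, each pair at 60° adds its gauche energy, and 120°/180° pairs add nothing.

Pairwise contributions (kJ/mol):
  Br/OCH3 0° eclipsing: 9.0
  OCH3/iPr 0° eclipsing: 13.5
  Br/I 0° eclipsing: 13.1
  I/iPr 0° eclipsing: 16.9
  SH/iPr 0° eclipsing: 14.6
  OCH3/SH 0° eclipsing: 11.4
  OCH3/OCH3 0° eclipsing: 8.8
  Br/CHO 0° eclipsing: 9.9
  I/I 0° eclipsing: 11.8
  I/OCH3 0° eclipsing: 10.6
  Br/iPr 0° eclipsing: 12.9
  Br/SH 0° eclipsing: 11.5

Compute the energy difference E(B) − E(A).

+1.7 kJ/mol

B (eclipsed): SH(0°)/OCH3(0°) eclipsed 11.4; I(120°)/iPr(120°) eclipsed 16.9; OCH3(240°)/Br(240°) eclipsed 9.0 → 37.3 kJ/mol.
A (eclipsed): SH(0°)/Br(0°) eclipsed 11.5; I(120°)/OCH3(120°) eclipsed 10.6; OCH3(240°)/iPr(240°) eclipsed 13.5 → 35.6 kJ/mol.
E(B) − E(A) = 37.3 − 35.6 = +1.7 kJ/mol.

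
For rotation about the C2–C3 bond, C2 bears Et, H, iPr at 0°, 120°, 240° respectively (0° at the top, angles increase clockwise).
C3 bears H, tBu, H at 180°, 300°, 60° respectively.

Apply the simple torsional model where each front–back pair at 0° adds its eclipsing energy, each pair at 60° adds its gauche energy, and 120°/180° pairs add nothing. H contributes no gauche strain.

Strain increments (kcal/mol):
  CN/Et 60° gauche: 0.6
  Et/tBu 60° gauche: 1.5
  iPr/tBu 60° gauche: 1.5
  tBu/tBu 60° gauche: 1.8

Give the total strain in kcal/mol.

This conformer (staggered): Et(0°)/tBu(300°) gauche 1.5; iPr(240°)/tBu(300°) gauche 1.5 → 3.0 kcal/mol.

3.0 kcal/mol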